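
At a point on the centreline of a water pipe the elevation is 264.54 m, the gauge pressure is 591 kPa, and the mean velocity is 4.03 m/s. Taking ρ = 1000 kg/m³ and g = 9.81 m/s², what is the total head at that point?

h ≈ 325.61 m

Pressure head ψ = P/(ρg) = 591×1000 / (1000 × 9.81) = 60.24 m.
Velocity head = v²/(2g) = 4.03² / (2 × 9.81) = 0.828 m.
h = z + ψ + v²/(2g) = 264.54 + 60.24 + 0.828 = 325.61 m.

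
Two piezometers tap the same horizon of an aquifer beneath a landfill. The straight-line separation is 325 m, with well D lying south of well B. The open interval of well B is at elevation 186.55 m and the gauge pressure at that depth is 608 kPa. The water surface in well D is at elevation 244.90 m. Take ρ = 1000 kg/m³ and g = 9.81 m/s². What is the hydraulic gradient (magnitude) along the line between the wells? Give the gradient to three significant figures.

i ≈ 0.0112

Pressure head at well B: ψ = P/(ρg) = 608×1000 / (1000 × 9.81) = 61.98 m.
Total head at well B: h = z + ψ = 186.55 + 61.98 = 248.53 m.
Total head at well D: h = 244.90 m (water level in the piezometer is the total head).
Head difference: h(well B) − h(well D) = 248.53 − 244.90 = 3.63 m.
Hydraulic gradient: i = |Δh| / L = 3.63 / 325 = 0.0112.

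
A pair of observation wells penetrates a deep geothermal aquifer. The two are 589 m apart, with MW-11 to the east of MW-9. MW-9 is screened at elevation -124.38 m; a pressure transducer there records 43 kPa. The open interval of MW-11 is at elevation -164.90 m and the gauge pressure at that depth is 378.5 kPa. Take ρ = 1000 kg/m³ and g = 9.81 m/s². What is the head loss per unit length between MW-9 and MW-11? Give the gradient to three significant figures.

i ≈ 0.0107 m/m

Pressure head at MW-9: ψ = P/(ρg) = 43×1000 / (1000 × 9.81) = 4.38 m.
Total head at MW-9: h = z + ψ = -124.38 + 4.38 = -120.00 m.
Pressure head at MW-11: ψ = P/(ρg) = 378.5×1000 / (1000 × 9.81) = 38.58 m.
Total head at MW-11: h = z + ψ = -164.90 + 38.58 = -126.32 m.
Head difference: h(MW-9) − h(MW-11) = -120.00 − (-126.32) = 6.32 m.
Hydraulic gradient: i = |Δh| / L = 6.32 / 589 = 0.0107.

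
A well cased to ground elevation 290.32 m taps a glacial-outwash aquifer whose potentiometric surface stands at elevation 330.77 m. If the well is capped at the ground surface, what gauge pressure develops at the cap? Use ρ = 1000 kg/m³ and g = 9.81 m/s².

P ≈ 397 kPa

Head above the cap: Δh = 330.77 − 290.32 = 40.45 m.
P = ρgΔh = 1000 × 9.81 × 40.45 = 396814 Pa ≈ 397 kPa.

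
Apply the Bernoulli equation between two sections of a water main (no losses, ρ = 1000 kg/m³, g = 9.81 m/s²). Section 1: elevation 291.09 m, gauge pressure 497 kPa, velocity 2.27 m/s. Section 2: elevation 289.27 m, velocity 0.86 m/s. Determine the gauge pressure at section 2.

Pressure head at 1: ψ₁ = P₁/(ρg) = 497×1000 / (1000 × 9.81) = 50.66 m.
Velocity heads: v₁²/2g = 2.27²/19.62 = 0.263 m; v₂²/2g = 0.86²/19.62 = 0.038 m.
Total head H = z₁ + ψ₁ + v₁²/2g = 291.09 + 50.66 + 0.263 = 342.01 m.
ψ₂ = H − z₂ − v₂²/2g = 342.01 − 289.27 − 0.038 = 52.70 m.
P₂ = ρgψ₂ = 1000 × 9.81 × 52.70 ≈ 517 kPa.

P₂ ≈ 517 kPa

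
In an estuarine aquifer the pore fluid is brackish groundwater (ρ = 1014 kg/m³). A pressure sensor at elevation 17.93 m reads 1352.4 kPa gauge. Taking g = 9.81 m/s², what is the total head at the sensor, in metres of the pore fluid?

ψ = P/(ρg) = 1352.4×1000 / (1014 × 9.81) = 135.96 m.
h = z + ψ = 17.93 + 135.96 = 153.89 m.

h ≈ 153.89 m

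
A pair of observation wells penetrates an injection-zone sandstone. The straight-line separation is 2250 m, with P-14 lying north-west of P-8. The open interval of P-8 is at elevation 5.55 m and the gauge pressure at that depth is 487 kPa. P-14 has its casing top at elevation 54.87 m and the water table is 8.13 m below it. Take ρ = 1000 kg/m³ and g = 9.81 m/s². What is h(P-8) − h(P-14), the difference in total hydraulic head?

Δh ≈ 8.45 m

Pressure head at P-8: ψ = P/(ρg) = 487×1000 / (1000 × 9.81) = 49.64 m.
Total head at P-8: h = z + ψ = 5.55 + 49.64 = 55.19 m.
Total head at P-14: h = 54.87 − 8.13 = 46.74 m.
Head difference: h(P-8) − h(P-14) = 55.19 − 46.74 = 8.45 m.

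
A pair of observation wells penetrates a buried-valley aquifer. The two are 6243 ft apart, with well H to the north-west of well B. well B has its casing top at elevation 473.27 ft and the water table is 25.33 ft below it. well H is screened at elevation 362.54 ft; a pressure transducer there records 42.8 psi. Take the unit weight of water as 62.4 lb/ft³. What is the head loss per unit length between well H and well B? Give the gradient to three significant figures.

i ≈ 0.00214 ft/ft

Total head at well B: h = 473.27 − 25.33 = 447.94 ft.
Pressure head at well H: ψ = 144·P/γ = 144 × 42.8 / 62.4 = 98.77 ft.
Total head at well H: h = z + ψ = 362.54 + 98.77 = 461.31 ft.
Head difference: h(well B) − h(well H) = 447.94 − 461.31 = -13.37 ft.
Hydraulic gradient: i = |Δh| / L = 13.37 / 6243 = 0.00214.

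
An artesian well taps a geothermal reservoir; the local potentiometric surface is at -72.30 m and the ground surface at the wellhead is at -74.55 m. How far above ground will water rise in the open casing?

Water rises to the potentiometric surface, so the rise above ground = -72.30 − (-74.55) = 2.25 m.

≈ 2.25 m above ground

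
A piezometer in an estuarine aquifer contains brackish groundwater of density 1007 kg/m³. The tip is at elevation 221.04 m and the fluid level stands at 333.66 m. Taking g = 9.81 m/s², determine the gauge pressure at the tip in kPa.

Pressure head ψ = h − z = 333.66 − 221.04 = 112.62 m.
P = ρgψ = 1007 × 9.81 × 112.62 = 1112536 Pa ≈ 1110 kPa.

P ≈ 1110 kPa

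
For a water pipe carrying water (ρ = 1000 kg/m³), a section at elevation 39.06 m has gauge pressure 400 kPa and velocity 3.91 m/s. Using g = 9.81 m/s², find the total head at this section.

Pressure head ψ = P/(ρg) = 400×1000 / (1000 × 9.81) = 40.77 m.
Velocity head = v²/(2g) = 3.91² / (2 × 9.81) = 0.779 m.
h = z + ψ + v²/(2g) = 39.06 + 40.77 + 0.779 = 80.61 m.

h ≈ 80.61 m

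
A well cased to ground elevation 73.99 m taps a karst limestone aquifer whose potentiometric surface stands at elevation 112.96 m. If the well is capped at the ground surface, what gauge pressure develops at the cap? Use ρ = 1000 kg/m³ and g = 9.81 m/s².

P ≈ 382 kPa

Head above the cap: Δh = 112.96 − 73.99 = 38.97 m.
P = ρgΔh = 1000 × 9.81 × 38.97 = 382296 Pa ≈ 382 kPa.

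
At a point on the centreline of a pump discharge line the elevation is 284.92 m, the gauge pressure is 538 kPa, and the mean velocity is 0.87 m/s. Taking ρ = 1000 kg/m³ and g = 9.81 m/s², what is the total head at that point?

Pressure head ψ = P/(ρg) = 538×1000 / (1000 × 9.81) = 54.84 m.
Velocity head = v²/(2g) = 0.87² / (2 × 9.81) = 0.039 m.
h = z + ψ + v²/(2g) = 284.92 + 54.84 + 0.039 = 339.80 m.

h ≈ 339.80 m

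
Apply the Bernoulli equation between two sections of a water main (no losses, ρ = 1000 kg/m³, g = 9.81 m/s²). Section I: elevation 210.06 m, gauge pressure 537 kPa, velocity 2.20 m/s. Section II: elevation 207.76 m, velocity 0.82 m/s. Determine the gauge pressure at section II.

P₂ ≈ 562 kPa

Pressure head at I: ψ₁ = P₁/(ρg) = 537×1000 / (1000 × 9.81) = 54.74 m.
Velocity heads: v₁²/2g = 2.20²/19.62 = 0.247 m; v₂²/2g = 0.82²/19.62 = 0.034 m.
Total head H = z₁ + ψ₁ + v₁²/2g = 210.06 + 54.74 + 0.247 = 265.05 m.
ψ₂ = H − z₂ − v₂²/2g = 265.05 − 207.76 − 0.034 = 57.26 m.
P₂ = ρgψ₂ = 1000 × 9.81 × 57.26 ≈ 562 kPa.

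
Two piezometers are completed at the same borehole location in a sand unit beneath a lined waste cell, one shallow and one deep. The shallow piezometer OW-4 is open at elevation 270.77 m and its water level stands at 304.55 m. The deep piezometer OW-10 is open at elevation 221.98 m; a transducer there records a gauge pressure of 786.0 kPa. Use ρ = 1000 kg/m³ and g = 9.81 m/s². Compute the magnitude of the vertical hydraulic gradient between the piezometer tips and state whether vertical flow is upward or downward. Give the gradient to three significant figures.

|i_v| ≈ 0.0502; vertical flow is downward

Total head at OW-4: h = 304.55 m (water level in the standpipe).
Pressure head at OW-10: ψ = P/(ρg) = 786.0×1000 / (1000 × 9.81) = 80.12 m.
Total head at OW-10: h = z + ψ = 221.98 + 80.12 = 302.10 m.
Δh = h(OW-4) − h(OW-10) = 304.55 − 302.10 = 2.45 m.
Vertical separation Δz = 270.77 − 221.98 = 48.79 m.
|i_v| = |Δh| / Δz = 2.45 / 48.79 = 0.0502.
Head is higher in the shallow piezometer, so vertical flow is downward (recharge condition).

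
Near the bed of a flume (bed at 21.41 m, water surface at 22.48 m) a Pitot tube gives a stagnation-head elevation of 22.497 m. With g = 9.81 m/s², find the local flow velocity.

v ≈ 0.578 m/s

Near the bed, under hydrostatic conditions, the piezometric head (z + ψ) equals the free-surface elevation, 22.48 m.
Velocity head = total − piezometric = 22.497 − 22.48 = 0.017 m.
v = √(2g·h_v) = √(2 × 9.81 × 0.017) = 0.578 m/s.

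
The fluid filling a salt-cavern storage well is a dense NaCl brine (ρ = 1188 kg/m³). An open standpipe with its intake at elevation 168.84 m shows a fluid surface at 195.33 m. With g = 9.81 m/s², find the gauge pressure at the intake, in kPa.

Pressure head ψ = h − z = 195.33 − 168.84 = 26.49 m.
P = ρgψ = 1188 × 9.81 × 26.49 = 308722 Pa ≈ 309 kPa.

P ≈ 309 kPa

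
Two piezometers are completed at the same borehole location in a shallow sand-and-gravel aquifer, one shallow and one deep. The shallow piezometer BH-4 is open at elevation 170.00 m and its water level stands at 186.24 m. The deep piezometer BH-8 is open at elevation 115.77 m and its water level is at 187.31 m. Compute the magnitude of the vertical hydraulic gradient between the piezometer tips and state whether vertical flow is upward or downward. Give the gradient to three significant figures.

Total head at BH-4: h = 186.24 m (water level in the standpipe).
Total head at BH-8: h = 187.31 m.
Δh = h(BH-4) − h(BH-8) = 186.24 − 187.31 = -1.07 m.
Vertical separation Δz = 170.00 − 115.77 = 54.23 m.
|i_v| = |Δh| / Δz = 1.07 / 54.23 = 0.0197.
Head is higher in the deep piezometer, so vertical flow is upward (discharge condition).

|i_v| ≈ 0.0197; vertical flow is upward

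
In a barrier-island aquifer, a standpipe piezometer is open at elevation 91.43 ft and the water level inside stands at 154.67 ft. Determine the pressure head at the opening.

ψ ≈ 63.24 ft

Total head h = 154.67 ft (the water-surface elevation in the piezometer).
Pressure head ψ = h − z = 154.67 − 91.43 = 63.24 ft.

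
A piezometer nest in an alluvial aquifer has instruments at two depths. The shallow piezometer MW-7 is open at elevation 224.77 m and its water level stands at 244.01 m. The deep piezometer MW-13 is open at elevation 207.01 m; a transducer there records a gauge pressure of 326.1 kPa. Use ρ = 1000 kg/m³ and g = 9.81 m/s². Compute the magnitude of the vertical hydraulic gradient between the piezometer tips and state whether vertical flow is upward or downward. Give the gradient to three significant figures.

|i_v| ≈ 0.212; vertical flow is downward

Total head at MW-7: h = 244.01 m (water level in the standpipe).
Pressure head at MW-13: ψ = P/(ρg) = 326.1×1000 / (1000 × 9.81) = 33.24 m.
Total head at MW-13: h = z + ψ = 207.01 + 33.24 = 240.25 m.
Δh = h(MW-7) − h(MW-13) = 244.01 − 240.25 = 3.76 m.
Vertical separation Δz = 224.77 − 207.01 = 17.76 m.
|i_v| = |Δh| / Δz = 3.76 / 17.76 = 0.212.
Head is higher in the shallow piezometer, so vertical flow is downward (recharge condition).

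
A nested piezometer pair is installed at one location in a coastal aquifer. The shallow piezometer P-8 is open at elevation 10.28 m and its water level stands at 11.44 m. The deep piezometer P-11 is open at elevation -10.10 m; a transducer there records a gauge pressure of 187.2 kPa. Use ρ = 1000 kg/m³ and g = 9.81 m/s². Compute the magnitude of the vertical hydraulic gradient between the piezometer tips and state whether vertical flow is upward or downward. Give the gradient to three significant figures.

Total head at P-8: h = 11.44 m (water level in the standpipe).
Pressure head at P-11: ψ = P/(ρg) = 187.2×1000 / (1000 × 9.81) = 19.08 m.
Total head at P-11: h = z + ψ = -10.10 + 19.08 = 8.98 m.
Δh = h(P-8) − h(P-11) = 11.44 − 8.98 = 2.46 m.
Vertical separation Δz = 10.28 − (-10.10) = 20.38 m.
|i_v| = |Δh| / Δz = 2.46 / 20.38 = 0.121.
Head is higher in the shallow piezometer, so vertical flow is downward (recharge condition).

|i_v| ≈ 0.121; vertical flow is downward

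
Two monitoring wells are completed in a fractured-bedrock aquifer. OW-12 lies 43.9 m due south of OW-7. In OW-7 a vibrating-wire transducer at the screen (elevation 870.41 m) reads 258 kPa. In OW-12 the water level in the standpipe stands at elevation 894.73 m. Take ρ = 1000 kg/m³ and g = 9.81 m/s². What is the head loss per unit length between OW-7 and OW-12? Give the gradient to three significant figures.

i ≈ 0.0451 m/m

Pressure head at OW-7: ψ = P/(ρg) = 258×1000 / (1000 × 9.81) = 26.30 m.
Total head at OW-7: h = z + ψ = 870.41 + 26.30 = 896.71 m.
Total head at OW-12: h = 894.73 m (water level in the piezometer is the total head).
Head difference: h(OW-7) − h(OW-12) = 896.71 − 894.73 = 1.98 m.
Hydraulic gradient: i = |Δh| / L = 1.98 / 43.9 = 0.0451.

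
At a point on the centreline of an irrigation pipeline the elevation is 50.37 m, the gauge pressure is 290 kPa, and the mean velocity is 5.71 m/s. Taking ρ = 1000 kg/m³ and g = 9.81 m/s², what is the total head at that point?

h ≈ 81.59 m

Pressure head ψ = P/(ρg) = 290×1000 / (1000 × 9.81) = 29.56 m.
Velocity head = v²/(2g) = 5.71² / (2 × 9.81) = 1.662 m.
h = z + ψ + v²/(2g) = 50.37 + 29.56 + 1.662 = 81.59 m.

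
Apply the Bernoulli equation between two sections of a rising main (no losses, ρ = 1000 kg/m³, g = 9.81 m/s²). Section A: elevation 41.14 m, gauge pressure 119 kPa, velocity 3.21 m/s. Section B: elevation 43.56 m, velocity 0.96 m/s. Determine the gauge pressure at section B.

P₂ ≈ 100.0 kPa

Pressure head at A: ψ₁ = P₁/(ρg) = 119×1000 / (1000 × 9.81) = 12.13 m.
Velocity heads: v₁²/2g = 3.21²/19.62 = 0.525 m; v₂²/2g = 0.96²/19.62 = 0.047 m.
Total head H = z₁ + ψ₁ + v₁²/2g = 41.14 + 12.13 + 0.525 = 53.80 m.
ψ₂ = H − z₂ − v₂²/2g = 53.80 − 43.56 − 0.047 = 10.19 m.
P₂ = ρgψ₂ = 1000 × 9.81 × 10.19 ≈ 100.0 kPa.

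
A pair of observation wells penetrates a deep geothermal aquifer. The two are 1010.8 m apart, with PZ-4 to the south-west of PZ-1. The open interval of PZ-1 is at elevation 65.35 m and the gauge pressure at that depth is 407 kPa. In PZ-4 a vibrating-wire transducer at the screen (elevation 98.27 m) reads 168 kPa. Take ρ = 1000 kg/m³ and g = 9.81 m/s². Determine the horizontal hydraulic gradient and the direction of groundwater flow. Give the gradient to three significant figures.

Pressure head at PZ-1: ψ = P/(ρg) = 407×1000 / (1000 × 9.81) = 41.49 m.
Total head at PZ-1: h = z + ψ = 65.35 + 41.49 = 106.84 m.
Pressure head at PZ-4: ψ = P/(ρg) = 168×1000 / (1000 × 9.81) = 17.13 m.
Total head at PZ-4: h = z + ψ = 98.27 + 17.13 = 115.40 m.
Head difference: h(PZ-1) − h(PZ-4) = 106.84 − 115.40 = -8.56 m.
Hydraulic gradient: i = |Δh| / L = 8.56 / 1010.8 = 0.00847.
Flow is from higher to lower head: from PZ-4 toward PZ-1, i.e. toward the north-east.

i ≈ 0.00847; groundwater flows toward the north-east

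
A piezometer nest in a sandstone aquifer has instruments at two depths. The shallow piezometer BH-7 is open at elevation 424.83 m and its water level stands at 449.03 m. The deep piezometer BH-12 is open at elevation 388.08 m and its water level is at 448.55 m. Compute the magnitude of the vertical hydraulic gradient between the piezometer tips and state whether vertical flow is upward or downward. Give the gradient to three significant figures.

Total head at BH-7: h = 449.03 m (water level in the standpipe).
Total head at BH-12: h = 448.55 m.
Δh = h(BH-7) − h(BH-12) = 449.03 − 448.55 = 0.48 m.
Vertical separation Δz = 424.83 − 388.08 = 36.75 m.
|i_v| = |Δh| / Δz = 0.48 / 36.75 = 0.0131.
Head is higher in the shallow piezometer, so vertical flow is downward (recharge condition).

|i_v| ≈ 0.0131; vertical flow is downward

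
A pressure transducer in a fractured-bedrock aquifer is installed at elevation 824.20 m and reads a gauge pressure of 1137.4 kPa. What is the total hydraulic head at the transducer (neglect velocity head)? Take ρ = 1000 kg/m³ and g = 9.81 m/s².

ψ = P/(ρg) = 1137.4×1000 / (1000 × 9.81) = 115.94 m.
h = z + ψ = 824.20 + 115.94 = 940.14 m.

h ≈ 940.14 m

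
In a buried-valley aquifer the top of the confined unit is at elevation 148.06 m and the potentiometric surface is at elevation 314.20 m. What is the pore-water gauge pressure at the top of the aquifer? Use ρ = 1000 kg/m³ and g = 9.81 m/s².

Pressure head at the aquifer top: ψ = h − z = 314.20 − 148.06 = 166.14 m.
P = ρgψ = 1000 × 9.81 × 166.14 = 1629833 Pa ≈ 1630 kPa.

P ≈ 1630 kPa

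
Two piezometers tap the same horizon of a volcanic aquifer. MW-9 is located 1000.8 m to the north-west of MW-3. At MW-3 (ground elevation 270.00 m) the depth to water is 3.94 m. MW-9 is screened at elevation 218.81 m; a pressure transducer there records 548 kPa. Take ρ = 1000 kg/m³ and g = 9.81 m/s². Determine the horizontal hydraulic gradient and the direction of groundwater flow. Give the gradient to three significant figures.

Total head at MW-3: h = 270.00 − 3.94 = 266.06 m.
Pressure head at MW-9: ψ = P/(ρg) = 548×1000 / (1000 × 9.81) = 55.86 m.
Total head at MW-9: h = z + ψ = 218.81 + 55.86 = 274.67 m.
Head difference: h(MW-3) − h(MW-9) = 266.06 − 274.67 = -8.61 m.
Hydraulic gradient: i = |Δh| / L = 8.61 / 1000.8 = 0.00860.
Flow is from higher to lower head: from MW-9 toward MW-3, i.e. toward the south-east.

i ≈ 0.00860; groundwater flows toward the south-east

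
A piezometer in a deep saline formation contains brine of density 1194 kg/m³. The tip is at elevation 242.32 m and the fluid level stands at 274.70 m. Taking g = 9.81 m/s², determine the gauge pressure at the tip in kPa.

Pressure head ψ = h − z = 274.70 − 242.32 = 32.38 m.
P = ρgψ = 1194 × 9.81 × 32.38 = 379271 Pa ≈ 379 kPa.

P ≈ 379 kPa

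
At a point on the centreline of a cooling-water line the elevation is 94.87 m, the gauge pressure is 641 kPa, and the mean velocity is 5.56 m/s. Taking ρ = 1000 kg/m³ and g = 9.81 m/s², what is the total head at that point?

Pressure head ψ = P/(ρg) = 641×1000 / (1000 × 9.81) = 65.34 m.
Velocity head = v²/(2g) = 5.56² / (2 × 9.81) = 1.576 m.
h = z + ψ + v²/(2g) = 94.87 + 65.34 + 1.576 = 161.79 m.

h ≈ 161.79 m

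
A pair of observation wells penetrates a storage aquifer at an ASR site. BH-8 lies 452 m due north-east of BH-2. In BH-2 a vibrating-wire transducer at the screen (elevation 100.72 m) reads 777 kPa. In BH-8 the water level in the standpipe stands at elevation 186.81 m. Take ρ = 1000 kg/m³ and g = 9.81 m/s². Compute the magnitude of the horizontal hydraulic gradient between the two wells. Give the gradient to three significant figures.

Pressure head at BH-2: ψ = P/(ρg) = 777×1000 / (1000 × 9.81) = 79.20 m.
Total head at BH-2: h = z + ψ = 100.72 + 79.20 = 179.92 m.
Total head at BH-8: h = 186.81 m (water level in the piezometer is the total head).
Head difference: h(BH-2) − h(BH-8) = 179.92 − 186.81 = -6.89 m.
Hydraulic gradient: i = |Δh| / L = 6.89 / 452 = 0.0152.

i ≈ 0.0152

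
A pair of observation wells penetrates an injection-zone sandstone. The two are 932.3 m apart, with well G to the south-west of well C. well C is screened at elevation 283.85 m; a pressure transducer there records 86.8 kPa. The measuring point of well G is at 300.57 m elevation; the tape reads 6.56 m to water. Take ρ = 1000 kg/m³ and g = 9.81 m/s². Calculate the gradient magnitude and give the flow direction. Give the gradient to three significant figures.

i ≈ 0.00141; groundwater flows toward the north-east

Pressure head at well C: ψ = P/(ρg) = 86.8×1000 / (1000 × 9.81) = 8.85 m.
Total head at well C: h = z + ψ = 283.85 + 8.85 = 292.70 m.
Total head at well G: h = 300.57 − 6.56 = 294.01 m.
Head difference: h(well C) − h(well G) = 292.70 − 294.01 = -1.31 m.
Hydraulic gradient: i = |Δh| / L = 1.31 / 932.3 = 0.00141.
Flow is from higher to lower head: from well G toward well C, i.e. toward the north-east.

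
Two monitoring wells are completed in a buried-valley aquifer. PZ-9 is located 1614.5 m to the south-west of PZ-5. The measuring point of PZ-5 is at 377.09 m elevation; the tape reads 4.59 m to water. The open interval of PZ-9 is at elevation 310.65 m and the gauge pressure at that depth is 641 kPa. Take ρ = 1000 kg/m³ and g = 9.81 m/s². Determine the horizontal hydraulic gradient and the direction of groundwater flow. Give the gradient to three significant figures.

i ≈ 0.00216; groundwater flows toward the north-east

Total head at PZ-5: h = 377.09 − 4.59 = 372.50 m.
Pressure head at PZ-9: ψ = P/(ρg) = 641×1000 / (1000 × 9.81) = 65.34 m.
Total head at PZ-9: h = z + ψ = 310.65 + 65.34 = 375.99 m.
Head difference: h(PZ-5) − h(PZ-9) = 372.50 − 375.99 = -3.49 m.
Hydraulic gradient: i = |Δh| / L = 3.49 / 1614.5 = 0.00216.
Flow is from higher to lower head: from PZ-9 toward PZ-5, i.e. toward the north-east.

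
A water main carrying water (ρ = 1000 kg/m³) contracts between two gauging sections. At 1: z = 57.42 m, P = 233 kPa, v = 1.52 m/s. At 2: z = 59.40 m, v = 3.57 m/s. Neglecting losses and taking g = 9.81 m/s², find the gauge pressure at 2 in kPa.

P₂ ≈ 208 kPa

Pressure head at 1: ψ₁ = P₁/(ρg) = 233×1000 / (1000 × 9.81) = 23.75 m.
Velocity heads: v₁²/2g = 1.52²/19.62 = 0.118 m; v₂²/2g = 3.57²/19.62 = 0.650 m.
Total head H = z₁ + ψ₁ + v₁²/2g = 57.42 + 23.75 + 0.118 = 81.29 m.
ψ₂ = H − z₂ − v₂²/2g = 81.29 − 59.40 − 0.650 = 21.24 m.
P₂ = ρgψ₂ = 1000 × 9.81 × 21.24 ≈ 208 kPa.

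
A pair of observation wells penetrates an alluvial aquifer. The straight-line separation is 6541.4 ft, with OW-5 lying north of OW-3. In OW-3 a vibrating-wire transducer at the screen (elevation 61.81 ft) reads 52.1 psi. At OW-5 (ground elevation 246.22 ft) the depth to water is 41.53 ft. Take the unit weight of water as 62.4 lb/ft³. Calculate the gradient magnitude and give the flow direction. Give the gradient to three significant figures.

i ≈ 0.00346; groundwater flows toward the south

Pressure head at OW-3: ψ = 144·P/γ = 144 × 52.1 / 62.4 = 120.23 ft.
Total head at OW-3: h = z + ψ = 61.81 + 120.23 = 182.04 ft.
Total head at OW-5: h = 246.22 − 41.53 = 204.69 ft.
Head difference: h(OW-3) − h(OW-5) = 182.04 − 204.69 = -22.65 ft.
Hydraulic gradient: i = |Δh| / L = 22.65 / 6541.4 = 0.00346.
Flow is from higher to lower head: from OW-5 toward OW-3, i.e. toward the south.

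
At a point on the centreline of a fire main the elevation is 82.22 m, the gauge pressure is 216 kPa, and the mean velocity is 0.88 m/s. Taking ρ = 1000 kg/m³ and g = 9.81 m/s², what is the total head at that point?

h ≈ 104.28 m

Pressure head ψ = P/(ρg) = 216×1000 / (1000 × 9.81) = 22.02 m.
Velocity head = v²/(2g) = 0.88² / (2 × 9.81) = 0.039 m.
h = z + ψ + v²/(2g) = 82.22 + 22.02 + 0.039 = 104.28 m.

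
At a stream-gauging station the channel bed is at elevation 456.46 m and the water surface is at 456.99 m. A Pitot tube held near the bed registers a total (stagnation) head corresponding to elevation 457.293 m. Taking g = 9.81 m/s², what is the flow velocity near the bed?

v ≈ 2.44 m/s

Near the bed, under hydrostatic conditions, the piezometric head (z + ψ) equals the free-surface elevation, 456.99 m.
Velocity head = total − piezometric = 457.293 − 456.99 = 0.303 m.
v = √(2g·h_v) = √(2 × 9.81 × 0.303) = 2.44 m/s.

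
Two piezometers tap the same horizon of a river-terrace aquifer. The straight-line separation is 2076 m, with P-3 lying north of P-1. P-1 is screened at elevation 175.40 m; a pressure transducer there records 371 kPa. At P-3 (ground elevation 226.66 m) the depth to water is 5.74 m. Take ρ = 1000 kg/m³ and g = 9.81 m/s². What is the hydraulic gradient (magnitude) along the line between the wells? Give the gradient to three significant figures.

Pressure head at P-1: ψ = P/(ρg) = 371×1000 / (1000 × 9.81) = 37.82 m.
Total head at P-1: h = z + ψ = 175.40 + 37.82 = 213.22 m.
Total head at P-3: h = 226.66 − 5.74 = 220.92 m.
Head difference: h(P-1) − h(P-3) = 213.22 − 220.92 = -7.70 m.
Hydraulic gradient: i = |Δh| / L = 7.70 / 2076 = 0.00371.

i ≈ 0.00371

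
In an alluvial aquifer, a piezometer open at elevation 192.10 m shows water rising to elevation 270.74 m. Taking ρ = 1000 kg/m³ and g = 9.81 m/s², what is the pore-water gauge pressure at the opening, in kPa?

P ≈ 771 kPa

Pressure head ψ = h − z = 270.74 − 192.10 = 78.64 m.
P = ρgψ = 1000 × 9.81 × 78.64 = 771458 Pa ≈ 771 kPa.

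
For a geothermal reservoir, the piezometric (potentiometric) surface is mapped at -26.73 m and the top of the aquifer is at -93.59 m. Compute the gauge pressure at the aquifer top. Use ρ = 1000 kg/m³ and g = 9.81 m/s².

Pressure head at the aquifer top: ψ = h − z = -26.73 − (-93.59) = 66.86 m.
P = ρgψ = 1000 × 9.81 × 66.86 = 655897 Pa ≈ 656 kPa.

P ≈ 656 kPa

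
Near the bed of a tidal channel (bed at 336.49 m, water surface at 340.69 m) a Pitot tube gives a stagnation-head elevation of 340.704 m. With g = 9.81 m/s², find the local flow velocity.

v ≈ 0.524 m/s

Near the bed, under hydrostatic conditions, the piezometric head (z + ψ) equals the free-surface elevation, 340.69 m.
Velocity head = total − piezometric = 340.704 − 340.69 = 0.014 m.
v = √(2g·h_v) = √(2 × 9.81 × 0.014) = 0.524 m/s.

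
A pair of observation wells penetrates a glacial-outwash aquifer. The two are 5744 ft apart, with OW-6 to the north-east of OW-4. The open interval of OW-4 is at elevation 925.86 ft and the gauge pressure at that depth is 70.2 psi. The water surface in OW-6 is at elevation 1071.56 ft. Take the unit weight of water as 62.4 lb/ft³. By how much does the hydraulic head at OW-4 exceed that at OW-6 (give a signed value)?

Δh ≈ 16.30 ft

Pressure head at OW-4: ψ = 144·P/γ = 144 × 70.2 / 62.4 = 162.00 ft.
Total head at OW-4: h = z + ψ = 925.86 + 162.00 = 1087.86 ft.
Total head at OW-6: h = 1071.56 ft (water level in the piezometer is the total head).
Head difference: h(OW-4) − h(OW-6) = 1087.86 − 1071.56 = 16.30 ft.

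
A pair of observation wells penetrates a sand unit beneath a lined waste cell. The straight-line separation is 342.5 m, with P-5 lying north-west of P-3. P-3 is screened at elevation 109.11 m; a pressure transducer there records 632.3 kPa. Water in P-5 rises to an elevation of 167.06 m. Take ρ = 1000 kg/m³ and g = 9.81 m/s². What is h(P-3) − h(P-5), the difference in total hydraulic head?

Pressure head at P-3: ψ = P/(ρg) = 632.3×1000 / (1000 × 9.81) = 64.45 m.
Total head at P-3: h = z + ψ = 109.11 + 64.45 = 173.56 m.
Total head at P-5: h = 167.06 m (water level in the piezometer is the total head).
Head difference: h(P-3) − h(P-5) = 173.56 − 167.06 = 6.50 m.

Δh ≈ 6.50 m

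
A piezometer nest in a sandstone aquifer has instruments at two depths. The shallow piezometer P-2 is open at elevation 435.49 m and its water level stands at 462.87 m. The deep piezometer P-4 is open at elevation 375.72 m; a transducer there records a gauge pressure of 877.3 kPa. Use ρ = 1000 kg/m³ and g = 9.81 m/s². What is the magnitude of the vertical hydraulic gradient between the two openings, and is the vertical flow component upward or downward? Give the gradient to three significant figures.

Total head at P-2: h = 462.87 m (water level in the standpipe).
Pressure head at P-4: ψ = P/(ρg) = 877.3×1000 / (1000 × 9.81) = 89.43 m.
Total head at P-4: h = z + ψ = 375.72 + 89.43 = 465.15 m.
Δh = h(P-2) − h(P-4) = 462.87 − 465.15 = -2.28 m.
Vertical separation Δz = 435.49 − 375.72 = 59.77 m.
|i_v| = |Δh| / Δz = 2.28 / 59.77 = 0.0381.
Head is higher in the deep piezometer, so vertical flow is upward (discharge condition).

|i_v| ≈ 0.0381; vertical flow is upward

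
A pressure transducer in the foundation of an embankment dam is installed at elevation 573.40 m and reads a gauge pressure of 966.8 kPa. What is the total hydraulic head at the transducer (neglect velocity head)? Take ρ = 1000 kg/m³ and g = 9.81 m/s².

ψ = P/(ρg) = 966.8×1000 / (1000 × 9.81) = 98.55 m.
h = z + ψ = 573.40 + 98.55 = 671.95 m.

h ≈ 671.95 m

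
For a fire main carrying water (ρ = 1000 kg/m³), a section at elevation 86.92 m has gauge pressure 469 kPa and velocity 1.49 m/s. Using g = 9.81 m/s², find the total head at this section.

h ≈ 134.84 m

Pressure head ψ = P/(ρg) = 469×1000 / (1000 × 9.81) = 47.81 m.
Velocity head = v²/(2g) = 1.49² / (2 × 9.81) = 0.113 m.
h = z + ψ + v²/(2g) = 86.92 + 47.81 + 0.113 = 134.84 m.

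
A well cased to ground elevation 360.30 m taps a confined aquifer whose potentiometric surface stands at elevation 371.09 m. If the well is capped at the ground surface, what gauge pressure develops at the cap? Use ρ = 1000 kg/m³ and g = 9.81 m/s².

Head above the cap: Δh = 371.09 − 360.30 = 10.79 m.
P = ρgΔh = 1000 × 9.81 × 10.79 = 105850 Pa ≈ 106 kPa.

P ≈ 106 kPa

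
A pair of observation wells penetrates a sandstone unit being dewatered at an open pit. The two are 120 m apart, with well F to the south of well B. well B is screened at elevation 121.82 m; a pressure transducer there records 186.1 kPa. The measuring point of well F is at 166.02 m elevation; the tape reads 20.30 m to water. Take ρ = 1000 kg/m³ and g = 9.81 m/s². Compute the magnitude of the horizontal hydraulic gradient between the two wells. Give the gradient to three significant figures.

i ≈ 0.0411

Pressure head at well B: ψ = P/(ρg) = 186.1×1000 / (1000 × 9.81) = 18.97 m.
Total head at well B: h = z + ψ = 121.82 + 18.97 = 140.79 m.
Total head at well F: h = 166.02 − 20.30 = 145.72 m.
Head difference: h(well B) − h(well F) = 140.79 − 145.72 = -4.93 m.
Hydraulic gradient: i = |Δh| / L = 4.93 / 120 = 0.0411.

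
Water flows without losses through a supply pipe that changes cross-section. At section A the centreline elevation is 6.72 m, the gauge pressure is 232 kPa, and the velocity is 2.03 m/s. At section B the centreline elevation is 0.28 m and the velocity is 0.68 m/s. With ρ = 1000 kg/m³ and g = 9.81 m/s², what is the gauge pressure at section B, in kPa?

Pressure head at A: ψ₁ = P₁/(ρg) = 232×1000 / (1000 × 9.81) = 23.65 m.
Velocity heads: v₁²/2g = 2.03²/19.62 = 0.210 m; v₂²/2g = 0.68²/19.62 = 0.024 m.
Total head H = z₁ + ψ₁ + v₁²/2g = 6.72 + 23.65 + 0.210 = 30.58 m.
ψ₂ = H − z₂ − v₂²/2g = 30.58 − 0.28 − 0.024 = 30.28 m.
P₂ = ρgψ₂ = 1000 × 9.81 × 30.28 ≈ 297 kPa.

P₂ ≈ 297 kPa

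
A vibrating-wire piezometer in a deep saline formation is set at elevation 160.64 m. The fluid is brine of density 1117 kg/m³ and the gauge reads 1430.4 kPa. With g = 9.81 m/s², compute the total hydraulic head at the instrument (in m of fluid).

ψ = P/(ρg) = 1430.4×1000 / (1117 × 9.81) = 130.54 m.
h = z + ψ = 160.64 + 130.54 = 291.18 m.

h ≈ 291.18 m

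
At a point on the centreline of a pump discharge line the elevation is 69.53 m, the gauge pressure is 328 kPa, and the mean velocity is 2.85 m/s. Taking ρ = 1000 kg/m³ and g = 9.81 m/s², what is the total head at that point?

h ≈ 103.38 m

Pressure head ψ = P/(ρg) = 328×1000 / (1000 × 9.81) = 33.44 m.
Velocity head = v²/(2g) = 2.85² / (2 × 9.81) = 0.414 m.
h = z + ψ + v²/(2g) = 69.53 + 33.44 + 0.414 = 103.38 m.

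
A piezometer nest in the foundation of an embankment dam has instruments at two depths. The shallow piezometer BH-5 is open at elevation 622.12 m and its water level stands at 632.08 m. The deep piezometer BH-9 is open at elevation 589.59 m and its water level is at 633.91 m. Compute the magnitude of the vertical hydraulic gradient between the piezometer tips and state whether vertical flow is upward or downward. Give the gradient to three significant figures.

Total head at BH-5: h = 632.08 m (water level in the standpipe).
Total head at BH-9: h = 633.91 m.
Δh = h(BH-5) − h(BH-9) = 632.08 − 633.91 = -1.83 m.
Vertical separation Δz = 622.12 − 589.59 = 32.53 m.
|i_v| = |Δh| / Δz = 1.83 / 32.53 = 0.0563.
Head is higher in the deep piezometer, so vertical flow is upward (discharge condition).

|i_v| ≈ 0.0563; vertical flow is upward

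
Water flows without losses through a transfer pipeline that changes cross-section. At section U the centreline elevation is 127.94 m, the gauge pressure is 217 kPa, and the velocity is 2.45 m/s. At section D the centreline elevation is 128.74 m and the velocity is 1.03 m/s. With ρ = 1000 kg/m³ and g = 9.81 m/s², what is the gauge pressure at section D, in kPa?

P₂ ≈ 212 kPa

Pressure head at U: ψ₁ = P₁/(ρg) = 217×1000 / (1000 × 9.81) = 22.12 m.
Velocity heads: v₁²/2g = 2.45²/19.62 = 0.306 m; v₂²/2g = 1.03²/19.62 = 0.054 m.
Total head H = z₁ + ψ₁ + v₁²/2g = 127.94 + 22.12 + 0.306 = 150.37 m.
ψ₂ = H − z₂ − v₂²/2g = 150.37 − 128.74 − 0.054 = 21.58 m.
P₂ = ρgψ₂ = 1000 × 9.81 × 21.58 ≈ 212 kPa.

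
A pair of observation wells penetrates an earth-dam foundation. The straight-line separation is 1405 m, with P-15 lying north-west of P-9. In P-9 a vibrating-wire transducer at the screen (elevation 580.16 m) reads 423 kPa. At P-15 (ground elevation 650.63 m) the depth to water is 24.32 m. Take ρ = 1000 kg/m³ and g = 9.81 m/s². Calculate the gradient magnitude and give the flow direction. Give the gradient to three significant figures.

Pressure head at P-9: ψ = P/(ρg) = 423×1000 / (1000 × 9.81) = 43.12 m.
Total head at P-9: h = z + ψ = 580.16 + 43.12 = 623.28 m.
Total head at P-15: h = 650.63 − 24.32 = 626.31 m.
Head difference: h(P-9) − h(P-15) = 623.28 − 626.31 = -3.03 m.
Hydraulic gradient: i = |Δh| / L = 3.03 / 1405 = 0.00216.
Flow is from higher to lower head: from P-15 toward P-9, i.e. toward the south-east.

i ≈ 0.00216; groundwater flows toward the south-east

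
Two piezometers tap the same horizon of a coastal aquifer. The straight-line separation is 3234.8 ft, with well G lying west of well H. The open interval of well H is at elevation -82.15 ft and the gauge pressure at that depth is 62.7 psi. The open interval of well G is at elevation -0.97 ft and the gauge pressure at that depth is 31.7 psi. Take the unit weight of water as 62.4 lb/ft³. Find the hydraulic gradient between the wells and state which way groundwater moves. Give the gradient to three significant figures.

i ≈ 0.00298; groundwater flows toward the east

Pressure head at well H: ψ = 144·P/γ = 144 × 62.7 / 62.4 = 144.69 ft.
Total head at well H: h = z + ψ = -82.15 + 144.69 = 62.54 ft.
Pressure head at well G: ψ = 144·P/γ = 144 × 31.7 / 62.4 = 73.15 ft.
Total head at well G: h = z + ψ = -0.97 + 73.15 = 72.18 ft.
Head difference: h(well H) − h(well G) = 62.54 − 72.18 = -9.64 ft.
Hydraulic gradient: i = |Δh| / L = 9.64 / 3234.8 = 0.00298.
Flow is from higher to lower head: from well G toward well H, i.e. toward the east.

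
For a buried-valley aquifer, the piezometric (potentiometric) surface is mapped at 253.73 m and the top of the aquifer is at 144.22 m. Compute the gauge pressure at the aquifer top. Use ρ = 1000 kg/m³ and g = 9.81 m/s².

Pressure head at the aquifer top: ψ = h − z = 253.73 − 144.22 = 109.51 m.
P = ρgψ = 1000 × 9.81 × 109.51 = 1074293 Pa ≈ 1070 kPa.

P ≈ 1070 kPa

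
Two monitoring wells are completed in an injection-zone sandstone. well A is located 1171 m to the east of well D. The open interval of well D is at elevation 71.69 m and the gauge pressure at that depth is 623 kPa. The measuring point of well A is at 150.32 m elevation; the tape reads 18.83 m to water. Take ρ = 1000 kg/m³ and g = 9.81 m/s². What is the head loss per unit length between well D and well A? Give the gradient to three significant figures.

i ≈ 0.00317 m/m

Pressure head at well D: ψ = P/(ρg) = 623×1000 / (1000 × 9.81) = 63.51 m.
Total head at well D: h = z + ψ = 71.69 + 63.51 = 135.20 m.
Total head at well A: h = 150.32 − 18.83 = 131.49 m.
Head difference: h(well D) − h(well A) = 135.20 − 131.49 = 3.71 m.
Hydraulic gradient: i = |Δh| / L = 3.71 / 1171 = 0.00317.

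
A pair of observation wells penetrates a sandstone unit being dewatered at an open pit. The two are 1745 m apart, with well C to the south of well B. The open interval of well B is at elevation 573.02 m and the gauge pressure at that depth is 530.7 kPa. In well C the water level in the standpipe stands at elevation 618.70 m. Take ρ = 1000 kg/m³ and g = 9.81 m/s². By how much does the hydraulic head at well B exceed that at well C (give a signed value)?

Pressure head at well B: ψ = P/(ρg) = 530.7×1000 / (1000 × 9.81) = 54.10 m.
Total head at well B: h = z + ψ = 573.02 + 54.10 = 627.12 m.
Total head at well C: h = 618.70 m (water level in the piezometer is the total head).
Head difference: h(well B) − h(well C) = 627.12 − 618.70 = 8.42 m.

Δh ≈ 8.42 m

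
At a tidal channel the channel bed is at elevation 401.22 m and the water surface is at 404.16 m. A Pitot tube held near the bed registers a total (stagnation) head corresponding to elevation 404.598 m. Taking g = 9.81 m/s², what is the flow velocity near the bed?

v ≈ 2.93 m/s

Near the bed, under hydrostatic conditions, the piezometric head (z + ψ) equals the free-surface elevation, 404.16 m.
Velocity head = total − piezometric = 404.598 − 404.16 = 0.438 m.
v = √(2g·h_v) = √(2 × 9.81 × 0.438) = 2.93 m/s.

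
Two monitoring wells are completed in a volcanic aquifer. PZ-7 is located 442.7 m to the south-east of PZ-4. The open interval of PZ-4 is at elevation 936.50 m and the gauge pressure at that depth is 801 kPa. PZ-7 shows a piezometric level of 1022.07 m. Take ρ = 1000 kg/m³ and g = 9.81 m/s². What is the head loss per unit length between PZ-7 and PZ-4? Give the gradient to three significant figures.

i ≈ 0.00885 m/m

Pressure head at PZ-4: ψ = P/(ρg) = 801×1000 / (1000 × 9.81) = 81.65 m.
Total head at PZ-4: h = z + ψ = 936.50 + 81.65 = 1018.15 m.
Total head at PZ-7: h = 1022.07 m (water level in the piezometer is the total head).
Head difference: h(PZ-4) − h(PZ-7) = 1018.15 − 1022.07 = -3.92 m.
Hydraulic gradient: i = |Δh| / L = 3.92 / 442.7 = 0.00885.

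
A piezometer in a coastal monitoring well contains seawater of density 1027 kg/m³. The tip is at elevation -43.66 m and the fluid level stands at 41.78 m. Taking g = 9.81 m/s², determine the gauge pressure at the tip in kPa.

P ≈ 861 kPa

Pressure head ψ = h − z = 41.78 − (-43.66) = 85.44 m.
P = ρgψ = 1027 × 9.81 × 85.44 = 860797 Pa ≈ 861 kPa.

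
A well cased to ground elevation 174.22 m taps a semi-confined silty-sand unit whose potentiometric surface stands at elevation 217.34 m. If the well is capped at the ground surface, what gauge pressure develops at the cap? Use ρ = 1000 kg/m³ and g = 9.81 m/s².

P ≈ 423 kPa

Head above the cap: Δh = 217.34 − 174.22 = 43.12 m.
P = ρgΔh = 1000 × 9.81 × 43.12 = 423007 Pa ≈ 423 kPa.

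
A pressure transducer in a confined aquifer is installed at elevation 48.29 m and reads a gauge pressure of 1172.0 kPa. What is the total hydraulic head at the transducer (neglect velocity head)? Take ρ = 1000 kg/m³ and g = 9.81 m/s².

ψ = P/(ρg) = 1172.0×1000 / (1000 × 9.81) = 119.47 m.
h = z + ψ = 48.29 + 119.47 = 167.76 m.

h ≈ 167.76 m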